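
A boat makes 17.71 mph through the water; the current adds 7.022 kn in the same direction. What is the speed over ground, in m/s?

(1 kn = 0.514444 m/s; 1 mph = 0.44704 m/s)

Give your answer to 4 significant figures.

11.53 m/s

17.71 mph × 0.44704 = 7.91708 m/s
7.022 kn × 0.514444 = 3.61243 m/s
Total: 7.91708 + 3.61243 = 11.5295 m/s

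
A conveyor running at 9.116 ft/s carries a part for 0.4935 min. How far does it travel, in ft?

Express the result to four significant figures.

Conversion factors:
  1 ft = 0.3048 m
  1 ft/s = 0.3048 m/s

269.9 ft

9.116 ft/s × 0.3048 = 2.77856 m/s
0.4935 min × 60 = 29.61 s
d = v × t = 2.77856 m/s × 29.61 s = 82.2732 m
82.2732 m ÷ (0.3048 m/ft) = 269.925 ft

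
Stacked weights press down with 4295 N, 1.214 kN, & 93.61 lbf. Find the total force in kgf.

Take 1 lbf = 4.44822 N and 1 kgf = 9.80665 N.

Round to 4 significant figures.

604.2 kgf

4295 N (already N)
1.214 kN × 1000 → 1214 N
93.61 lbf × 4.44822 → 416.398 N
Total: 4295 + 1214 + 416.398 = 5925.4 N
In kgf: 5925.4 / 9.80665 = 604.223 kgf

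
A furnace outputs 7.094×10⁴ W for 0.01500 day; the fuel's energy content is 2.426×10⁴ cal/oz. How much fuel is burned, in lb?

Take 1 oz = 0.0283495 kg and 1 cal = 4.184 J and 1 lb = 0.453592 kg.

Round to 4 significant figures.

56.61 lb

0.01500 day → 1296 s
E = P × t = 70940 × 1296 = 9.19382×10⁷ J
2.426×10⁴ cal/oz → 3.58045×10⁶ J/kg
m = E / e_s = 9.19382×10⁷ / 3.58045×10⁶ = 25.6778 kg
In lb: 25.6778 / 0.453592 = 56.6099 lb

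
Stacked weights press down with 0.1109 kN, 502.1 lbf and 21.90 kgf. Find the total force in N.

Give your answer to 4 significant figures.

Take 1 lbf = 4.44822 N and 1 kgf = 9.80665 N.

0.1109 kN × 1000 = 110.9 N
502.1 lbf × 4.44822 = 2233.45 N
21.90 kgf × 9.80665 = 214.766 N
Sum: 110.9 + 2233.45 + 214.766 = 2559.12 N

2559 N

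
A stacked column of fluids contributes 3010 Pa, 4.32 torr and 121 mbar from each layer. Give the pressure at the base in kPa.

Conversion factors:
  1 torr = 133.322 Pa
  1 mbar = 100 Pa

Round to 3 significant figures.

3010 Pa (already Pa)
4.32 torr × 133.322 → 575.951 Pa
121 mbar × 100 → 12100 Pa
Combined: 3010 + 575.951 + 12100 = 15686 Pa
In kPa: 15686 / 1000 = 15.686 kPa

15.7 kPa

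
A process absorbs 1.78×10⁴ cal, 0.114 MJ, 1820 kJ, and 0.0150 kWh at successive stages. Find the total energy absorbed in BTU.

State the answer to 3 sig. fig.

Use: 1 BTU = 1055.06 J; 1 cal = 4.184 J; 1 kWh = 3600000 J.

1950 BTU

1.78×10⁴ cal × 4.184 = 74475.2 J
0.114 MJ × 1000000 = 114000 J
1820 kJ × 1000 = 1.82×10⁶ J
0.0150 kWh × 3600000 = 54000 J
Combined: 74475.2 + 114000 + 1.82×10⁶ + 54000 = 2.06248×10⁶ J
In BTU: 2.06248×10⁶ / 1055.06 = 1954.85 BTU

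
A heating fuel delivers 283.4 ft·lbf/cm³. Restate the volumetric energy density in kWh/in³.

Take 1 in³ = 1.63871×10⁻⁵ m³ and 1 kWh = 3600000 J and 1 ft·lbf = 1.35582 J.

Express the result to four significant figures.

283.4 ft·lbf/cm³ × 1.35582 J/ft·lbf ÷ 10⁻⁶ m³/cm³ = 3.84239×10⁸ J/m³
3.84239×10⁸ J/m³ ÷ 3600000 J/kWh × 1.63871×10⁻⁵ m³/in³ = 0.00174905 kWh/in³

0.001749 kWh/in³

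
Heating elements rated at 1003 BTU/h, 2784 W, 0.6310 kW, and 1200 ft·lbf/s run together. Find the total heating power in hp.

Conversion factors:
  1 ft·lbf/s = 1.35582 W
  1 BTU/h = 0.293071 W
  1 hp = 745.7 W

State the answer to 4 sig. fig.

7.156 hp

1003 BTU/h × 0.293071 = 293.95 W
2784 W (already W)
0.6310 kW × 1000 = 631 W
1200 ft·lbf/s × 1.35582 = 1626.98 W
Total: 293.95 + 2784 + 631 + 1626.98 = 5335.93 W
In hp: 5335.93 / 745.7 = 7.1556 hp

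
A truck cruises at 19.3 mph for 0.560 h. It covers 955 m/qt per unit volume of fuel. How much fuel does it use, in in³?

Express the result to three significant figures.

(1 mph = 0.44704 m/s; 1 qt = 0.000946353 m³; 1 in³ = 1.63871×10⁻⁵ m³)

19.3 mph → 8.62787 m/s
0.560 h → 2016 s
d = v × t = 8.62787 × 2016 = 17393.8 m
955 m/qt → 1.00914×10⁶ m/m³
V = d / (distance per unit fuel) = 17393.8 / 1.00914×10⁶ = 0.0172363 m³
In in³: 0.0172363 / 1.63871×10⁻⁵ = 1051.82 in³

1050 in³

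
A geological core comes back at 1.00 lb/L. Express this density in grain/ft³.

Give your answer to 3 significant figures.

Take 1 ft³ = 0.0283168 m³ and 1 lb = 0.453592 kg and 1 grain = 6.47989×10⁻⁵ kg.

1.98×10⁵ grain/ft³

1.00 lb/L × 0.453592 kg/lb ÷ 0.001 m³/L = 453.592 kg/m³
453.592 kg/m³ ÷ 6.47989×10⁻⁵ kg/grain × 0.0283168 m³/ft³ = 198217 grain/ft³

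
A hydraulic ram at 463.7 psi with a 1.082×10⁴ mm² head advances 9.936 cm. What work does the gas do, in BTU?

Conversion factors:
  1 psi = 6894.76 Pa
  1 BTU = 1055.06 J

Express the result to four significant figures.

463.7 psi → 3.1971×10⁶ Pa
1.082×10⁴ mm² → 0.01082 m²
F = P × A = 3.1971×10⁶ × 0.01082 = 34592.6 N
9.936 cm → 0.09936 m
W = F × d = 34592.6 × 0.09936 = 3437.12 J
In BTU: 3437.12 / 1055.06 = 3.25775 BTU

3.258 BTU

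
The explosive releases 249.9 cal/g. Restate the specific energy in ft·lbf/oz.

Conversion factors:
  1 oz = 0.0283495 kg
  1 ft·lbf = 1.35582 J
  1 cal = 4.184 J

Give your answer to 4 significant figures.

249.9 cal/g × 4.184 J/cal ÷ 0.001 kg/g = 1.04558×10⁶ J/kg
1.04558×10⁶ J/kg ÷ 1.35582 J/ft·lbf × 0.0283495 kg/oz = 21862.5 ft·lbf/oz

2.186×10⁴ ft·lbf/oz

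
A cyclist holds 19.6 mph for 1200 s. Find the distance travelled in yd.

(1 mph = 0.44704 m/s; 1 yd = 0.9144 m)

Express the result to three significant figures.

1.15×10⁴ yd

19.6 mph × 0.44704 → 8.76198 m/s
d = v × t = 8.76198 m/s × 1200 s = 10514.4 m
10514.4 m ÷ (0.9144 m/yd) = 11498.7 yd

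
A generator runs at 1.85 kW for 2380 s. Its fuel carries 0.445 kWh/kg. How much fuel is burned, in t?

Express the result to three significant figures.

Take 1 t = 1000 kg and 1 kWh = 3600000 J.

1.85 kW → 1850 W
E = P × t = 1850 × 2380 = 4.403×10⁶ J
0.445 kWh/kg → 1.602×10⁶ J/kg
m = E / e_s = 4.403×10⁶ / 1.602×10⁶ = 2.74844 kg
In t: 2.74844 / 1000 = 0.00274844 t

0.00275 t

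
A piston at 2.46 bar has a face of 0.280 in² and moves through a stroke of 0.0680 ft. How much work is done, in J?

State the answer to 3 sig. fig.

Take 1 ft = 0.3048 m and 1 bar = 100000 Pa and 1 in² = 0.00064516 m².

2.46 bar → 246000 Pa
0.280 in² → 1.80645×10⁻⁴ m²
F = P × A = 246000 × 1.80645×10⁻⁴ = 44.4387 N
0.0680 ft → 0.0207264 m
W = F × d = 44.4387 × 0.0207264 = 0.921054 J

0.921 J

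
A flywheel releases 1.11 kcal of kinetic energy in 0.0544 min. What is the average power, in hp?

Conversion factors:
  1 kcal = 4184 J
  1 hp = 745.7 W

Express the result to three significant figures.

1.91 hp

1.11 kcal × 4184 = 4644.24 J
0.0544 min × 60 = 3.264 s
P = E / t = 4644.24 J / 3.264 s = 1422.87 W
1422.87 W ÷ (745.7 W/hp) = 1.9081 hp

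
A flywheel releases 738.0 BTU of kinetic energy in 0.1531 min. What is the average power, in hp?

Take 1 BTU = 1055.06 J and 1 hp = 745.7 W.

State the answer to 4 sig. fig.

738.0 BTU × 1055.06 → 778634 J
0.1531 min × 60 → 9.186 s
P = E / t = 778634 J / 9.186 s = 84763.1 W
84763.1 W ÷ (745.7 W/hp) = 113.669 hp

113.7 hp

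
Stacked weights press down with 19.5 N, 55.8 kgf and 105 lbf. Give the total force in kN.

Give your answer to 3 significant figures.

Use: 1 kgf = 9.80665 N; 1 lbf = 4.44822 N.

1.03 kN

19.5 N (already N)
55.8 kgf × 9.80665 = 547.211 N
105 lbf × 4.44822 = 467.063 N
Sum: 19.5 + 547.211 + 467.063 = 1033.77 N
In kN: 1033.77 / 1000 = 1.03377 kN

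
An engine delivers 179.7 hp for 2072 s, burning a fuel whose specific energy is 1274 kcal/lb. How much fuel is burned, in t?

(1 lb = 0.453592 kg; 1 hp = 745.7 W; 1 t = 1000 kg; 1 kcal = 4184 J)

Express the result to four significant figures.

179.7 hp → 134002 W
E = P × t = 134002 × 2072 = 2.77652×10⁸ J
1274 kcal/lb → 1.17516×10⁷ J/kg
m = E / e_s = 2.77652×10⁸ / 1.17516×10⁷ = 23.6267 kg
In t: 23.6267 / 1000 = 0.0236267 t

0.02363 t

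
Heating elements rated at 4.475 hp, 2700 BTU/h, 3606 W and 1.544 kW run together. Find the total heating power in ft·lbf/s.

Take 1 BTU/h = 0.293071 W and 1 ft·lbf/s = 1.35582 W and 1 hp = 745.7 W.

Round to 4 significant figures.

6843 ft·lbf/s

4.475 hp × 745.7 = 3337.01 W
2700 BTU/h × 0.293071 = 791.292 W
3606 W (already W)
1.544 kW × 1000 = 1544 W
Total: 3337.01 + 791.292 + 3606 + 1544 = 9278.3 W
In ft·lbf/s: 9278.3 / 1.35582 = 6843.31 ft·lbf/s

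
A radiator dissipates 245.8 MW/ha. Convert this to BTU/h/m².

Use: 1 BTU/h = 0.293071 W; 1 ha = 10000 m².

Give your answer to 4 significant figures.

8.387×10⁴ BTU/h/m²

245.8 MW/ha × 1000000 W/MW ÷ 10000 m²/ha = 24580 W/m²
24580 W/m² ÷ 0.293071 W/BTU/h = 83870.5 BTU/h/m²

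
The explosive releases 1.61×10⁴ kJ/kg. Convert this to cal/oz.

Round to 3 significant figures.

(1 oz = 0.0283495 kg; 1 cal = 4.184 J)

1.09×10⁵ cal/oz

1.61×10⁴ kJ/kg × 1000 J/kJ = 1.61×10⁷ J/kg
1.61×10⁷ J/kg ÷ 4.184 J/cal × 0.0283495 kg/oz = 109089 cal/oz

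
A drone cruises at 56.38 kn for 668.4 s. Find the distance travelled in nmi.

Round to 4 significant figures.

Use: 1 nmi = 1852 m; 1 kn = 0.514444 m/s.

10.47 nmi

56.38 kn × 0.514444 = 29.0044 m/s
d = v × t = 29.0044 m/s × 668.4 s = 19386.5 m
19386.5 m ÷ (1852 m/nmi) = 10.4679 nmi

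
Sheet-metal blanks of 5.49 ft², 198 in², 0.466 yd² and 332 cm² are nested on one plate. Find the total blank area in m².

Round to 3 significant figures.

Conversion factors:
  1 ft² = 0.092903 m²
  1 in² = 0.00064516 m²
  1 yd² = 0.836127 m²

1.06 m²

5.49 ft² × 0.092903 → 0.510037 m²
198 in² × 0.00064516 → 0.127742 m²
0.466 yd² × 0.836127 → 0.389635 m²
332 cm² × 0.0001 → 0.0332 m²
Combined: 0.510037 + 0.127742 + 0.389635 + 0.0332 = 1.06061 m²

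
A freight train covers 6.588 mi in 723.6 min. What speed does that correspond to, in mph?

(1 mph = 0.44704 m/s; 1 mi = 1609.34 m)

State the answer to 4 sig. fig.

6.588 mi × 1609.34 = 10602.3 m
723.6 min × 60 = 43416 s
v = d / t = 10602.3 m / 43416 s = 0.244203 m/s
0.244203 m/s ÷ (0.44704 m/s/mph) = 0.546267 mph

0.5463 mph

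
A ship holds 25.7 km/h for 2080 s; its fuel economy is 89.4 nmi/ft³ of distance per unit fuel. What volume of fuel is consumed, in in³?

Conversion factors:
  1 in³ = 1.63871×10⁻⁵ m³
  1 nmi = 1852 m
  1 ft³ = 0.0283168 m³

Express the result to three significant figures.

155 in³

25.7 km/h → 7.13889 m/s
d = v × t = 7.13889 × 2080 = 14848.9 m
89.4 nmi/ft³ → 5.84702×10⁶ m/m³
V = d / (distance per unit fuel) = 14848.9 / 5.84702×10⁶ = 0.00253957 m³
In in³: 0.00253957 / 1.63871×10⁻⁵ = 154.974 in³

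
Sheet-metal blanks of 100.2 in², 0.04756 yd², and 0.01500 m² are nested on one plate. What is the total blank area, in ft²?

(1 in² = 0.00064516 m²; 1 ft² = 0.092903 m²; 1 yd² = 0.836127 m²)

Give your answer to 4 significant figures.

100.2 in² × 0.00064516 = 0.064645 m²
0.04756 yd² × 0.836127 = 0.0397662 m²
0.01500 m² (already m²)
Sum: 0.064645 + 0.0397662 + 0.015 = 0.119411 m²
In ft²: 0.119411 / 0.092903 = 1.28533 ft²

1.285 ft²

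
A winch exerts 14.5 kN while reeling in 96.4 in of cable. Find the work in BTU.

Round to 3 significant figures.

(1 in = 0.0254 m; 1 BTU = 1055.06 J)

33.7 BTU

14.5 kN × 1000 = 14500 N
96.4 in × 0.0254 = 2.44856 m
W = F × d = 14500 N × 2.44856 m = 35504.1 J
35504.1 J ÷ (1055.06 J/BTU) = 33.6513 BTU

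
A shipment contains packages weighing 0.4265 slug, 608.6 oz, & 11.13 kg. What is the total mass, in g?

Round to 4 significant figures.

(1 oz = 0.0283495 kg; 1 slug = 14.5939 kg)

3.461×10⁴ g

0.4265 slug × 14.5939 = 6.2243 kg
608.6 oz × 0.0283495 = 17.2535 kg
11.13 kg (already kg)
Combined: 6.2243 + 17.2535 + 11.13 = 34.6078 kg
In g: 34.6078 / 0.001 = 34607.8 g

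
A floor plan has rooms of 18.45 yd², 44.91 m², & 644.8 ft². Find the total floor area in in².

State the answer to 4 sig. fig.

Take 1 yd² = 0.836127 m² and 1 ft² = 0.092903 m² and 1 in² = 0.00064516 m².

1.864×10⁵ in²

18.45 yd² × 0.836127 → 15.4265 m²
44.91 m² (already m²)
644.8 ft² × 0.092903 → 59.9039 m²
Sum: 15.4265 + 44.91 + 59.9039 = 120.24 m²
In in²: 120.24 / 0.00064516 = 186372 in²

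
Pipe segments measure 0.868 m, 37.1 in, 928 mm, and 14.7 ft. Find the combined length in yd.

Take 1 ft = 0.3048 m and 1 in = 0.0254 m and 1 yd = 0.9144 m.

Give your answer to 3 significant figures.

7.89 yd

0.868 m (already m)
37.1 in × 0.0254 = 0.94234 m
928 mm × 0.001 = 0.928 m
14.7 ft × 0.3048 = 4.48056 m
Total: 0.868 + 0.94234 + 0.928 + 4.48056 = 7.2189 m
In yd: 7.2189 / 0.9144 = 7.89469 yd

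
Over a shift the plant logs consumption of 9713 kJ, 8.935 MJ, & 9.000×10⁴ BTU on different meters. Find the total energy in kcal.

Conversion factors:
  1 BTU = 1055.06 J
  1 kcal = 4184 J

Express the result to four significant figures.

9713 kJ × 1000 = 9.713×10⁶ J
8.935 MJ × 1000000 = 8.935×10⁶ J
9.000×10⁴ BTU × 1055.06 = 9.49554×10⁷ J
Combined: 9.713×10⁶ + 8.935×10⁶ + 9.49554×10⁷ = 1.13603×10⁸ J
In kcal: 1.13603×10⁸ / 4184 = 27151.8 kcal

2.715×10⁴ kcal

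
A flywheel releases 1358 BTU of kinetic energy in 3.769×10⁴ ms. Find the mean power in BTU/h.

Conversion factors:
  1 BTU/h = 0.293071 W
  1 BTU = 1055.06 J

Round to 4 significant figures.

1.297×10⁵ BTU/h

1358 BTU × 1055.06 = 1.43277×10⁶ J
3.769×10⁴ ms × 0.001 = 37.69 s
P = E / t = 1.43277×10⁶ J / 37.69 s = 38014.6 W
38014.6 W ÷ (0.293071 W/BTU/h) = 129711 BTU/h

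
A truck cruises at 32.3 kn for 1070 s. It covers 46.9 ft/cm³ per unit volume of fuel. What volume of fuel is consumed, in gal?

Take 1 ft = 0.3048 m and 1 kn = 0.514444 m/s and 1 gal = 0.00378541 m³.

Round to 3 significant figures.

32.3 kn → 16.6165 m/s
d = v × t = 16.6165 × 1070 = 17779.7 m
46.9 ft/cm³ → 1.42951×10⁷ m/m³
V = d / (distance per unit fuel) = 17779.7 / 1.42951×10⁷ = 0.00124376 m³
In gal: 0.00124376 / 0.00378541 = 0.328567 gal

0.329 gal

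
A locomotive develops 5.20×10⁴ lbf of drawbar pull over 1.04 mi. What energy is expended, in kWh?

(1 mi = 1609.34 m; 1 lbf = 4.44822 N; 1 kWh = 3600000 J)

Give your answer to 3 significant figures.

108 kWh

5.20×10⁴ lbf × 4.44822 → 231307 N
1.04 mi × 1609.34 → 1673.71 m
W = F × d = 231307 N × 1673.71 m = 3.87141×10⁸ J
3.87141×10⁸ J ÷ (3600000 J/kWh) = 107.539 kWh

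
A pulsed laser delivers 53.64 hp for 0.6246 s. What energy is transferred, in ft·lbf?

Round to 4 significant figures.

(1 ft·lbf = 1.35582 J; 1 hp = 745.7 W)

53.64 hp × 745.7 → 39999.3 W
E = P × t = 39999.3 W × 0.6246 s = 24983.6 J
24983.6 J ÷ (1.35582 J/ft·lbf) = 18426.9 ft·lbf

1.843×10⁴ ft·lbf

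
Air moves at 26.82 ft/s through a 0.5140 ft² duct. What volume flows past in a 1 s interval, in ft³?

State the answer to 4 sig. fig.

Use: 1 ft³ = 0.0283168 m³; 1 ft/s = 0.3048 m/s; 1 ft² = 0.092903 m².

26.82 ft/s × 0.3048 = 8.17474 m/s
0.5140 ft² × 0.092903 = 0.0477521 m²
V = v × A × t = 8.17474 m/s × 0.0477521 m² × 1 s = 0.390361 m³
0.390361 m³ ÷ (0.0283168 m³/ft³) = 13.7855 ft³

13.79 ft³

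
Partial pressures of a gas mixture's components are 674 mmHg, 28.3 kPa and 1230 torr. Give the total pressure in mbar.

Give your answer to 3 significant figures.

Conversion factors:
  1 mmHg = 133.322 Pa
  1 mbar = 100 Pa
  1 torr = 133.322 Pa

674 mmHg × 133.322 = 89859 Pa
28.3 kPa × 1000 = 28300 Pa
1230 torr × 133.322 = 163986 Pa
Sum: 89859 + 28300 + 163986 = 282145 Pa
In mbar: 282145 / 100 = 2821.45 mbar

2820 mbar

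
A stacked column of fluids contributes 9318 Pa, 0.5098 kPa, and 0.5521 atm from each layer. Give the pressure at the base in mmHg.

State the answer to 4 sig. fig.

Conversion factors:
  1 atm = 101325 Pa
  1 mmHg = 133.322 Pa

9318 Pa (already Pa)
0.5098 kPa × 1000 = 509.8 Pa
0.5521 atm × 101325 = 55941.5 Pa
Sum: 9318 + 509.8 + 55941.5 = 65769.3 Pa
In mmHg: 65769.3 / 133.322 = 493.312 mmHg

493.3 mmHg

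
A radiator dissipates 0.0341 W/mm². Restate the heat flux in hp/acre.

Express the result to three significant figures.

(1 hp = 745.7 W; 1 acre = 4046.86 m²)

1.85×10⁵ hp/acre

0.0341 W/mm² ÷ 10⁻⁶ m²/mm² = 34100 W/m²
34100 W/m² ÷ 745.7 W/hp × 4046.86 m²/acre = 185058 hp/acre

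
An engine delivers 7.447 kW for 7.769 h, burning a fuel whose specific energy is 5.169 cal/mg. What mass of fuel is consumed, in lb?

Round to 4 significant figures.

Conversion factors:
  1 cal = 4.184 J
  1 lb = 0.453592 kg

21.23 lb

7.447 kW → 7447 W
7.769 h → 27968.4 s
E = P × t = 7447 × 27968.4 = 2.08281×10⁸ J
5.169 cal/mg → 2.16271×10⁷ J/kg
m = E / e_s = 2.08281×10⁸ / 2.16271×10⁷ = 9.63056 kg
In lb: 9.63056 / 0.453592 = 21.2318 lb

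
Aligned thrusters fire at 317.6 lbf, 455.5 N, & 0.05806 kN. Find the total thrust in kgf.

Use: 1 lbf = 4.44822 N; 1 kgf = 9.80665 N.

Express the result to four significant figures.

317.6 lbf × 4.44822 = 1412.75 N
455.5 N (already N)
0.05806 kN × 1000 = 58.06 N
Sum: 1412.75 + 455.5 + 58.06 = 1926.31 N
In kgf: 1926.31 / 9.80665 = 196.429 kgf

196.4 kgf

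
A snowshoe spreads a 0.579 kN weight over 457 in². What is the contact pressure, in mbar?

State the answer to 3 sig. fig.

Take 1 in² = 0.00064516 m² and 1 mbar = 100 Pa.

0.579 kN × 1000 = 579 N
457 in² × 0.00064516 = 0.294838 m²
P = F / A = 579 N / 0.294838 m² = 1963.79 Pa
1963.79 Pa ÷ (100 Pa/mbar) = 19.6379 mbar

19.6 mbar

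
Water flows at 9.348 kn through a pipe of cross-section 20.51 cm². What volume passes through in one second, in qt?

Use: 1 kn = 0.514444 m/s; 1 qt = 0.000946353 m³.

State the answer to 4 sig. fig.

10.42 qt

9.348 kn × 0.514444 → 4.80902 m/s
20.51 cm² × 0.0001 → 0.002051 m²
V = v × A × t = 4.80902 m/s × 0.002051 m² × 1 s = 0.0098633 m³
0.0098633 m³ ÷ (0.000946353 m³/qt) = 10.4224 qt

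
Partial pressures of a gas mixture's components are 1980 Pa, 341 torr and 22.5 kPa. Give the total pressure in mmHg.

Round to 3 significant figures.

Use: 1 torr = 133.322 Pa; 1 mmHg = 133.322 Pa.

1980 Pa (already Pa)
341 torr × 133.322 → 45462.8 Pa
22.5 kPa × 1000 → 22500 Pa
Total: 1980 + 45462.8 + 22500 = 69942.8 Pa
In mmHg: 69942.8 / 133.322 = 524.616 mmHg

525 mmHg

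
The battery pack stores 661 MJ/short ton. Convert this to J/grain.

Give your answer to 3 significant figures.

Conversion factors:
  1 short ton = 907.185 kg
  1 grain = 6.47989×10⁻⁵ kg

47.2 J/grain

661 MJ/short ton × 1000000 J/MJ ÷ 907.185 kg/short ton = 728628 J/kg
728628 J/kg × 6.47989×10⁻⁵ kg/grain = 47.2143 J/grain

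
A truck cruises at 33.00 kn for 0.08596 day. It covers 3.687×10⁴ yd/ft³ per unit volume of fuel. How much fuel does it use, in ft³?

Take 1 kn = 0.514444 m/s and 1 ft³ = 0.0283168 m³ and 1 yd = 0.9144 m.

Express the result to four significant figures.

33.00 kn → 16.9767 m/s
0.08596 day → 7426.94 s
d = v × t = 16.9767 × 7426.94 = 126085 m
3.687×10⁴ yd/ft³ → 1.1906×10⁶ m/m³
V = d / (distance per unit fuel) = 126085 / 1.1906×10⁶ = 0.1059 m³
In ft³: 0.1059 / 0.0283168 = 3.73983 ft³

3.740 ft³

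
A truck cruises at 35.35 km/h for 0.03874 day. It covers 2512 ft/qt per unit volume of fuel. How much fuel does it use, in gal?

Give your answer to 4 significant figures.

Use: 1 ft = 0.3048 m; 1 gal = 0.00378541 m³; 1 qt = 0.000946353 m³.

35.35 km/h → 9.81944 m/s
0.03874 day → 3347.14 s
d = v × t = 9.81944 × 3347.14 = 32867 m
2512 ft/qt → 809061 m/m³
V = d / (distance per unit fuel) = 32867 / 809061 = 0.0406236 m³
In gal: 0.0406236 / 0.00378541 = 10.7316 gal

10.73 gal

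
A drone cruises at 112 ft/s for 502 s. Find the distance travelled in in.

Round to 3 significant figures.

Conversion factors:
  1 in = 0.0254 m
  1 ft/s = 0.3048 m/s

112 ft/s × 0.3048 → 34.1376 m/s
d = v × t = 34.1376 m/s × 502 s = 17137.1 m
17137.1 m ÷ (0.0254 m/in) = 674689 in

6.75×10⁵ in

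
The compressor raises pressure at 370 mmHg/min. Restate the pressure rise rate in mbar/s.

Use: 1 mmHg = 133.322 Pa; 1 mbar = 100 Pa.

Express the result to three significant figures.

370 mmHg/min × 133.322 Pa/mmHg ÷ 60 s/min = 822.152 Pa/s
822.152 Pa/s ÷ 100 Pa/mbar = 8.22152 mbar/s

8.22 mbar/s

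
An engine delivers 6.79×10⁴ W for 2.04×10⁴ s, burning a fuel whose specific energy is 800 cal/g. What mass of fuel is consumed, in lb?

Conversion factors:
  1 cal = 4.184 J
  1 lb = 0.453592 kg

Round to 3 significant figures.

912 lb

E = P × t = 67900 × 20400 = 1.38516×10⁹ J
800 cal/g → 3.3472×10⁶ J/kg
m = E / e_s = 1.38516×10⁹ / 3.3472×10⁶ = 413.826 kg
In lb: 413.826 / 0.453592 = 912.331 lb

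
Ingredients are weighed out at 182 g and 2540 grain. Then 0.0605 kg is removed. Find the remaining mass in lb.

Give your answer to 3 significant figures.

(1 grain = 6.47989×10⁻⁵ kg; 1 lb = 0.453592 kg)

182 g × 0.001 = 0.182 kg
2540 grain × 6.47989×10⁻⁵ = 0.164589 kg
0.0605 kg (already kg)
Sum: 0.182 + 0.164589 − 0.0605 = 0.286089 kg
In lb: 0.286089 / 0.453592 = 0.630719 lb

0.631 lb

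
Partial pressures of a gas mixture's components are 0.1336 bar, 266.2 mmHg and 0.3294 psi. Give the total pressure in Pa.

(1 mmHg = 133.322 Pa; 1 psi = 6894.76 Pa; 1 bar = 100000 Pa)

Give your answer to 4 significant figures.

5.112×10⁴ Pa

0.1336 bar × 100000 → 13360 Pa
266.2 mmHg × 133.322 → 35490.3 Pa
0.3294 psi × 6894.76 → 2271.13 Pa
Total: 13360 + 35490.3 + 2271.13 = 51121.4 Pa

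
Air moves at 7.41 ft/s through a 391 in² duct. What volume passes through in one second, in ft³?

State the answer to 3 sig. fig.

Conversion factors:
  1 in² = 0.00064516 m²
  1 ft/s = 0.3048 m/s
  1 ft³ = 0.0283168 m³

20.1 ft³

7.41 ft/s × 0.3048 = 2.25857 m/s
391 in² × 0.00064516 = 0.252258 m²
V = v × A × t = 2.25857 m/s × 0.252258 m² × 1 s = 0.569742 m³
0.569742 m³ ÷ (0.0283168 m³/ft³) = 20.1203 ft³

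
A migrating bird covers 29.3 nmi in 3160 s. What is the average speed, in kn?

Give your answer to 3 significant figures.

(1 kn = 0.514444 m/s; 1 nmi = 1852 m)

33.4 kn

29.3 nmi × 1852 → 54263.6 m
v = d / t = 54263.6 m / 3160 s = 17.172 m/s
17.172 m/s ÷ (0.514444 m/s/kn) = 33.3797 kn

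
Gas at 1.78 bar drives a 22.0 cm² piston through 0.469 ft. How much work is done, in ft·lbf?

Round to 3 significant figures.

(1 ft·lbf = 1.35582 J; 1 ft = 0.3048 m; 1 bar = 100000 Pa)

41.3 ft·lbf

1.78 bar → 178000 Pa
22.0 cm² → 0.0022 m²
F = P × A = 178000 × 0.0022 = 391.6 N
0.469 ft → 0.142951 m
W = F × d = 391.6 × 0.142951 = 55.9796 J
In ft·lbf: 55.9796 / 1.35582 = 41.2884 ft·lbf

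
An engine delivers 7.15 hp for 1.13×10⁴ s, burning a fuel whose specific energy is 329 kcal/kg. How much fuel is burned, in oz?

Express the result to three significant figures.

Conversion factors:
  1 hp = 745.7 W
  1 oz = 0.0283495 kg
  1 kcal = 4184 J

1540 oz

7.15 hp → 5331.76 W
E = P × t = 5331.76 × 11300 = 6.02489×10⁷ J
329 kcal/kg → 1.37654×10⁶ J/kg
m = E / e_s = 6.02489×10⁷ / 1.37654×10⁶ = 43.7684 kg
In oz: 43.7684 / 0.0283495 = 1543.89 oz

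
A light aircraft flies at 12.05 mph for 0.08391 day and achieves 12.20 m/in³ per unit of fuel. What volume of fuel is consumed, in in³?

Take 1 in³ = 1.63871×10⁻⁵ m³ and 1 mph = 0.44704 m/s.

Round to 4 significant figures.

3201 in³

12.05 mph → 5.38683 m/s
0.08391 day → 7249.82 s
d = v × t = 5.38683 × 7249.82 = 39053.5 m
12.20 m/in³ → 744488 m/m³
V = d / (distance per unit fuel) = 39053.5 / 744488 = 0.0524569 m³
In in³: 0.0524569 / 1.63871×10⁻⁵ = 3201.11 in³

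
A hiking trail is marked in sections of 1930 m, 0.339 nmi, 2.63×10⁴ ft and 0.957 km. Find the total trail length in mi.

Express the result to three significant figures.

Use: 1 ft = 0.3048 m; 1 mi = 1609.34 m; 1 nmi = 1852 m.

1930 m (already m)
0.339 nmi × 1852 = 627.828 m
2.63×10⁴ ft × 0.3048 = 8016.24 m
0.957 km × 1000 = 957 m
Combined: 1930 + 627.828 + 8016.24 + 957 = 11531.1 m
In mi: 11531.1 / 1609.34 = 7.16511 mi

7.17 mi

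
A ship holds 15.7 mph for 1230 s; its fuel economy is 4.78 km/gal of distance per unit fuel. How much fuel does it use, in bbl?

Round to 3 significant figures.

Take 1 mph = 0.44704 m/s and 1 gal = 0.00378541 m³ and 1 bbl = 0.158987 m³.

0.0430 bbl

15.7 mph → 7.01853 m/s
d = v × t = 7.01853 × 1230 = 8632.79 m
4.78 km/gal → 1.26274×10⁶ m/m³
V = d / (distance per unit fuel) = 8632.79 / 1.26274×10⁶ = 0.00683655 m³
In bbl: 0.00683655 / 0.158987 = 0.0430007 bbl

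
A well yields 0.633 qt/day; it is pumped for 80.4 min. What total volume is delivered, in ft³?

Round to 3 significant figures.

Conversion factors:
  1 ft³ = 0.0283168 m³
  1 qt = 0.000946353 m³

0.00118 ft³

0.633 qt/day → 6.93335×10⁻⁹ m³/s
80.4 min → 4824 s
V = Q × t = 6.93335×10⁻⁹ × 4824 = 3.34465×10⁻⁵ m³
In ft³: 3.34465×10⁻⁵ / 0.0283168 = 0.00118115 ft³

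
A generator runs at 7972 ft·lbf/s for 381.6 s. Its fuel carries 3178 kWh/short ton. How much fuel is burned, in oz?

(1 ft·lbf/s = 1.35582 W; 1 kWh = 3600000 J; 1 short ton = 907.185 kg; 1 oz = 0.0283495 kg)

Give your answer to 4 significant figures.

11.54 oz

7972 ft·lbf/s → 10808.6 W
E = P × t = 10808.6 × 381.6 = 4.12456×10⁶ J
3178 kWh/short ton → 1.26113×10⁷ J/kg
m = E / e_s = 4.12456×10⁶ / 1.26113×10⁷ = 0.327053 kg
In oz: 0.327053 / 0.0283495 = 11.5365 oz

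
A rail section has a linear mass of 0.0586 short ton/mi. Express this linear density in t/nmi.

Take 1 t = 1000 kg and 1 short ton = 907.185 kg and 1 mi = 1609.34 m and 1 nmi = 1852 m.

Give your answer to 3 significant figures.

0.0586 short ton/mi × 907.185 kg/short ton ÷ 1609.34 m/mi = 0.0330328 kg/m
0.0330328 kg/m ÷ 1000 kg/t × 1852 m/nmi = 0.0611767 t/nmi

0.0612 t/nmi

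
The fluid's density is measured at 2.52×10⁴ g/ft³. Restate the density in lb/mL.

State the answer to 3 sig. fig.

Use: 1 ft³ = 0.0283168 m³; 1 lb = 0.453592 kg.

0.00196 lb/mL

2.52×10⁴ g/ft³ × 0.001 kg/g ÷ 0.0283168 m³/ft³ = 889.931 kg/m³
889.931 kg/m³ ÷ 0.453592 kg/lb × 10⁻⁶ m³/mL = 0.00196196 lb/mL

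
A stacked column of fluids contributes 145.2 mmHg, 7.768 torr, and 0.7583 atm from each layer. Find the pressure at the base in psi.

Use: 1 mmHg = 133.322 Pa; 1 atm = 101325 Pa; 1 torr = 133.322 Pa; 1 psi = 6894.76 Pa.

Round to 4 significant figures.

14.10 psi

145.2 mmHg × 133.322 → 19358.4 Pa
7.768 torr × 133.322 → 1035.65 Pa
0.7583 atm × 101325 → 76834.7 Pa
Total: 19358.4 + 1035.65 + 76834.7 = 97228.8 Pa
In psi: 97228.8 / 6894.76 = 14.1018 psi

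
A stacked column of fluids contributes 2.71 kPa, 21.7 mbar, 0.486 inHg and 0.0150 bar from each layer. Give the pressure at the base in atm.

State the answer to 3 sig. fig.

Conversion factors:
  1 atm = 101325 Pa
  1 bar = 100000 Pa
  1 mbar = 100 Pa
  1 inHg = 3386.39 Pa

2.71 kPa × 1000 = 2710 Pa
21.7 mbar × 100 = 2170 Pa
0.486 inHg × 3386.39 = 1645.79 Pa
0.0150 bar × 100000 = 1500 Pa
Sum: 2710 + 2170 + 1645.79 + 1500 = 8025.79 Pa
In atm: 8025.79 / 101325 = 0.0792084 atm

0.0792 atm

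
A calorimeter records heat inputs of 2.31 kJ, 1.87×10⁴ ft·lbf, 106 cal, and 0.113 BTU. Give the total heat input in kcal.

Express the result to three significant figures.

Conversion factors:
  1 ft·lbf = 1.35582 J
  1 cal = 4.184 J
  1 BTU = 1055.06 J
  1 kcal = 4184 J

6.75 kcal

2.31 kJ × 1000 = 2310 J
1.87×10⁴ ft·lbf × 1.35582 = 25353.8 J
106 cal × 4.184 = 443.504 J
0.113 BTU × 1055.06 = 119.222 J
Combined: 2310 + 25353.8 + 443.504 + 119.222 = 28226.5 J
In kcal: 28226.5 / 4184 = 6.7463 kcal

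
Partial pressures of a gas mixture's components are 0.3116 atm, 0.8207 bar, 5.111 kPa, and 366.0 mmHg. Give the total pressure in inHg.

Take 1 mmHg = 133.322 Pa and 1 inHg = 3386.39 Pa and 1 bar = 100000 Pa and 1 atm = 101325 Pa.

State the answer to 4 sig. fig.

0.3116 atm × 101325 = 31572.9 Pa
0.8207 bar × 100000 = 82070 Pa
5.111 kPa × 1000 = 5111 Pa
366.0 mmHg × 133.322 = 48795.9 Pa
Sum: 31572.9 + 82070 + 5111 + 48795.9 = 167550 Pa
In inHg: 167550 / 3386.39 = 49.4775 inHg

49.48 inHg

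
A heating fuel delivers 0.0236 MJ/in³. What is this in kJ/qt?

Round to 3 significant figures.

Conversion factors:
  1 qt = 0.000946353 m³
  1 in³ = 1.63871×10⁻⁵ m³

0.0236 MJ/in³ × 1000000 J/MJ ÷ 1.63871×10⁻⁵ m³/in³ = 1.44016×10⁹ J/m³
1.44016×10⁹ J/m³ ÷ 1000 J/kJ × 0.000946353 m³/qt = 1362.9 kJ/qt

1360 kJ/qt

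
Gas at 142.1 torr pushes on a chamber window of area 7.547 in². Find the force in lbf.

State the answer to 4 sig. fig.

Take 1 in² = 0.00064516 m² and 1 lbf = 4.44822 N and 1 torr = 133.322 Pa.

142.1 torr × 133.322 → 18945.1 Pa
7.547 in² × 0.00064516 → 0.00486902 m²
F = P × A = 18945.1 Pa × 0.00486902 m² = 92.2441 N
92.2441 N ÷ (4.44822 N/lbf) = 20.7373 lbf

20.74 lbf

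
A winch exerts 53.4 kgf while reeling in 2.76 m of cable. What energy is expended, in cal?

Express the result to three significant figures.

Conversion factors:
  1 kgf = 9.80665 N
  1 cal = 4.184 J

53.4 kgf × 9.80665 → 523.675 N
W = F × d = 523.675 N × 2.76 m = 1445.34 J
1445.34 J ÷ (4.184 J/cal) = 345.445 cal

345 cal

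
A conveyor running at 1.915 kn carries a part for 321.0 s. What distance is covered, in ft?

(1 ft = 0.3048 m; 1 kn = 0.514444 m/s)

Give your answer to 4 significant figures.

1.915 kn × 0.514444 → 0.98516 m/s
d = v × t = 0.98516 m/s × 321 s = 316.236 m
316.236 m ÷ (0.3048 m/ft) = 1037.52 ft

1038 ft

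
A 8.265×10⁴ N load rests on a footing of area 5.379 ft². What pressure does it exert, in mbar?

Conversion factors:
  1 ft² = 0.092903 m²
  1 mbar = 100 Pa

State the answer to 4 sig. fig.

5.379 ft² × 0.092903 = 0.499725 m²
P = F / A = 82650 N / 0.499725 m² = 165391 Pa
165391 Pa ÷ (100 Pa/mbar) = 1653.91 mbar

1654 mbar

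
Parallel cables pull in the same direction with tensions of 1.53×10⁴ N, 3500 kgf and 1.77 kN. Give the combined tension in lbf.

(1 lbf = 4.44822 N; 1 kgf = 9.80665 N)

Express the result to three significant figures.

1.16×10⁴ lbf

1.53×10⁴ N (already N)
3500 kgf × 9.80665 = 34323.3 N
1.77 kN × 1000 = 1770 N
Sum: 15300 + 34323.3 + 1770 = 51393.3 N
In lbf: 51393.3 / 4.44822 = 11553.7 lbf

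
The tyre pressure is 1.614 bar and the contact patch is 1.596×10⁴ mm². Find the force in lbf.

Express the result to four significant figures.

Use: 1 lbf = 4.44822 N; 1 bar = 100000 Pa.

1.614 bar × 100000 → 161400 Pa
1.596×10⁴ mm² × 10⁻⁶ → 0.01596 m²
F = P × A = 161400 Pa × 0.01596 m² = 2575.94 N
2575.94 N ÷ (4.44822 N/lbf) = 579.095 lbf

579.1 lbf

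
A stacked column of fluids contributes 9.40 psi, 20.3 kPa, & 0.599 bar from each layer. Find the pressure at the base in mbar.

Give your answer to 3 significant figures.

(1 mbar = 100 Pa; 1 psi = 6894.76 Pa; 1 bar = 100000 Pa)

1450 mbar

9.40 psi × 6894.76 = 64810.7 Pa
20.3 kPa × 1000 = 20300 Pa
0.599 bar × 100000 = 59900 Pa
Combined: 64810.7 + 20300 + 59900 = 145011 Pa
In mbar: 145011 / 100 = 1450.11 mbar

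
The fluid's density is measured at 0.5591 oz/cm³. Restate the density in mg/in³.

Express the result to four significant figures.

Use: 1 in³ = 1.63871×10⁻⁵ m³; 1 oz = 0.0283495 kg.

0.5591 oz/cm³ × 0.0283495 kg/oz ÷ 10⁻⁶ m³/cm³ = 15850.2 kg/m³
15850.2 kg/m³ ÷ 10⁻⁶ kg/mg × 1.63871×10⁻⁵ m³/in³ = 259739 mg/in³

2.597×10⁵ mg/in³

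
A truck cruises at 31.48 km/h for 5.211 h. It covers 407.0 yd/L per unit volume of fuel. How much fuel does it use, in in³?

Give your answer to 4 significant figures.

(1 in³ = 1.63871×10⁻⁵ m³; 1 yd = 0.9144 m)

2.690×10⁴ in³

31.48 km/h → 8.74444 m/s
5.211 h → 18759.6 s
d = v × t = 8.74444 × 18759.6 = 164042 m
407.0 yd/L → 372161 m/m³
V = d / (distance per unit fuel) = 164042 / 372161 = 0.440782 m³
In in³: 0.440782 / 1.63871×10⁻⁵ = 26898.1 in³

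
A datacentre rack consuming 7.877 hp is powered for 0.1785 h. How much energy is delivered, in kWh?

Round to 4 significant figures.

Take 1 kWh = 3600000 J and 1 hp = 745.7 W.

1.048 kWh

7.877 hp × 745.7 → 5873.88 W
0.1785 h × 3600 → 642.6 s
E = P × t = 5873.88 W × 642.6 s = 3.77456×10⁶ J
3.77456×10⁶ J ÷ (3600000 J/kWh) = 1.04849 kWh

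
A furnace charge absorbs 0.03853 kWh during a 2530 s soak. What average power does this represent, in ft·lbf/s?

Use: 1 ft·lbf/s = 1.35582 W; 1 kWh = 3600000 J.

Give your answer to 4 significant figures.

40.44 ft·lbf/s

0.03853 kWh × 3600000 → 138708 J
P = E / t = 138708 J / 2530 s = 54.8253 W
54.8253 W ÷ (1.35582 W/ft·lbf/s) = 40.437 ft·lbf/s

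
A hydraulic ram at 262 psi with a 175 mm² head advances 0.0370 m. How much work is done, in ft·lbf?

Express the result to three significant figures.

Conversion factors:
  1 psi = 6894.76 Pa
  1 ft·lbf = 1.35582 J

8.63 ft·lbf

262 psi → 1.80643×10⁶ Pa
175 mm² → 1.75×10⁻⁴ m²
F = P × A = 1.80643×10⁶ × 1.75×10⁻⁴ = 316.125 N
W = F × d = 316.125 × 0.037 = 11.6966 J
In ft·lbf: 11.6966 / 1.35582 = 8.62696 ft·lbf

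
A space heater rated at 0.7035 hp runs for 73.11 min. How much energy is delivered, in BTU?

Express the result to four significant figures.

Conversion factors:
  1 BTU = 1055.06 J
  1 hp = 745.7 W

0.7035 hp × 745.7 = 524.6 W
73.11 min × 60 = 4386.6 s
E = P × t = 524.6 W × 4386.6 s = 2.30121×10⁶ J
2.30121×10⁶ J ÷ (1055.06 J/BTU) = 2181.12 BTU

2181 BTU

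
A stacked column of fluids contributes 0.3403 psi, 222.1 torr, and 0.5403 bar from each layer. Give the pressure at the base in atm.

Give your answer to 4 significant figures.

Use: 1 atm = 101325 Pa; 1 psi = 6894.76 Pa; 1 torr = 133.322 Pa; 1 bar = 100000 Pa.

0.3403 psi × 6894.76 = 2346.29 Pa
222.1 torr × 133.322 = 29610.8 Pa
0.5403 bar × 100000 = 54030 Pa
Sum: 2346.29 + 29610.8 + 54030 = 85987.1 Pa
In atm: 85987.1 / 101325 = 0.848627 atm

0.8486 atm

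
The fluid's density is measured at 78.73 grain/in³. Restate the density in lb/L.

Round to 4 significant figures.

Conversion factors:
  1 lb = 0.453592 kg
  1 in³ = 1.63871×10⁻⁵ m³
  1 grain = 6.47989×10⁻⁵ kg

0.6863 lb/L

78.73 grain/in³ × 6.47989×10⁻⁵ kg/grain ÷ 1.63871×10⁻⁵ m³/in³ = 311.319 kg/m³
311.319 kg/m³ ÷ 0.453592 kg/lb × 0.001 m³/L = 0.686341 lb/L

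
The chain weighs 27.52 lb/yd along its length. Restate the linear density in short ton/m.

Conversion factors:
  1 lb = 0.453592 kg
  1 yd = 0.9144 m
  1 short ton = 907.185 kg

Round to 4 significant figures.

27.52 lb/yd × 0.453592 kg/lb ÷ 0.9144 m/yd = 13.6514 kg/m
13.6514 kg/m ÷ 907.185 kg/short ton = 0.0150481 short ton/m

0.01505 short ton/m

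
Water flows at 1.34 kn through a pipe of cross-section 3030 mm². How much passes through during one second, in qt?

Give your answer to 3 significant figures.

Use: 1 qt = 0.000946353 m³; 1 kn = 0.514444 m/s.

2.21 qt

1.34 kn × 0.514444 → 0.689355 m/s
3030 mm² × 10⁻⁶ → 0.00303 m²
V = v × A × t = 0.689355 m/s × 0.00303 m² × 1 s = 0.00208875 m³
0.00208875 m³ ÷ (0.000946353 m³/qt) = 2.20716 qt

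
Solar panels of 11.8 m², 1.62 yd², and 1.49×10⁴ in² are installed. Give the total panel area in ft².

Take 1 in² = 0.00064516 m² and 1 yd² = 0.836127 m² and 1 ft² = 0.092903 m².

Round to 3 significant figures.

11.8 m² (already m²)
1.62 yd² × 0.836127 → 1.35453 m²
1.49×10⁴ in² × 0.00064516 → 9.61288 m²
Total: 11.8 + 1.35453 + 9.61288 = 22.7674 m²
In ft²: 22.7674 / 0.092903 = 245.066 ft²

245 ft²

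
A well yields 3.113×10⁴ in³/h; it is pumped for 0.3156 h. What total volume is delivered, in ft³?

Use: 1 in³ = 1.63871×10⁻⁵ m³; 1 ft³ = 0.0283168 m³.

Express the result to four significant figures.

5.686 ft³

3.113×10⁴ in³/h → 1.41703×10⁻⁴ m³/s
0.3156 h → 1136.16 s
V = Q × t = 1.41703×10⁻⁴ × 1136.16 = 0.160997 m³
In ft³: 0.160997 / 0.0283168 = 5.68556 ft³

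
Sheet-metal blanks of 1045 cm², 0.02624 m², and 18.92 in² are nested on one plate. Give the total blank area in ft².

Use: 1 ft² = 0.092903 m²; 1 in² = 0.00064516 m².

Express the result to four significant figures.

1045 cm² × 0.0001 = 0.1045 m²
0.02624 m² (already m²)
18.92 in² × 0.00064516 = 0.0122064 m²
Sum: 0.1045 + 0.02624 + 0.0122064 = 0.142946 m²
In ft²: 0.142946 / 0.092903 = 1.53866 ft²

1.539 ft²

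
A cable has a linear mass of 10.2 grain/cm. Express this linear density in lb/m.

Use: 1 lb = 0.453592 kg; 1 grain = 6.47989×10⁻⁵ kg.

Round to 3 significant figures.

10.2 grain/cm × 6.47989×10⁻⁵ kg/grain ÷ 0.01 m/cm = 0.0660949 kg/m
0.0660949 kg/m ÷ 0.453592 kg/lb = 0.145714 lb/m

0.146 lb/m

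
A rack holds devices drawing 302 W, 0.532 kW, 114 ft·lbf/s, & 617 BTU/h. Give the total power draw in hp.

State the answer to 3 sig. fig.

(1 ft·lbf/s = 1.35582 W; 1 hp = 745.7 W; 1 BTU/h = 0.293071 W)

1.57 hp

302 W (already W)
0.532 kW × 1000 = 532 W
114 ft·lbf/s × 1.35582 = 154.563 W
617 BTU/h × 0.293071 = 180.825 W
Sum: 302 + 532 + 154.563 + 180.825 = 1169.39 W
In hp: 1169.39 / 745.7 = 1.56818 hp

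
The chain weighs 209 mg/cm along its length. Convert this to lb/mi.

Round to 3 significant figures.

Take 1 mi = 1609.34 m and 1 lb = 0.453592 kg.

74.2 lb/mi

209 mg/cm × 10⁻⁶ kg/mg ÷ 0.01 m/cm = 0.0209 kg/m
0.0209 kg/m ÷ 0.453592 kg/lb × 1609.34 m/mi = 74.153 lb/mi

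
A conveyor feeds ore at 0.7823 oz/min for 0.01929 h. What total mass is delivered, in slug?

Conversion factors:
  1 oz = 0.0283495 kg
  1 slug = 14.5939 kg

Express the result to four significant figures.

0.7823 oz/min → 3.6963×10⁻⁴ kg/s
0.01929 h → 69.444 s
m = ṁ × t = 3.6963×10⁻⁴ × 69.444 = 0.0256686 kg
In slug: 0.0256686 / 14.5939 = 0.00175886 slug

0.001759 slug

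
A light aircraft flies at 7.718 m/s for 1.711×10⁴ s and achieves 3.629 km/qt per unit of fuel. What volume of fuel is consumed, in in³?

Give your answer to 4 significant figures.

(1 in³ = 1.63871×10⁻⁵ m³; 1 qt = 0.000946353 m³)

d = v × t = 7.718 × 17110 = 132055 m
3.629 km/qt → 3.83472×10⁶ m/m³
V = d / (distance per unit fuel) = 132055 / 3.83472×10⁶ = 0.0344367 m³
In in³: 0.0344367 / 1.63871×10⁻⁵ = 2101.45 in³

2101 in³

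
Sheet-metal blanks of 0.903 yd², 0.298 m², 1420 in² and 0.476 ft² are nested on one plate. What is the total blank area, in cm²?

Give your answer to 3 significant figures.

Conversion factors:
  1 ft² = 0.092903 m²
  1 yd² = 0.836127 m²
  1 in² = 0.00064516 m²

2.01×10⁴ cm²

0.903 yd² × 0.836127 → 0.755023 m²
0.298 m² (already m²)
1420 in² × 0.00064516 → 0.916127 m²
0.476 ft² × 0.092903 → 0.0442218 m²
Combined: 0.755023 + 0.298 + 0.916127 + 0.0442218 = 2.01337 m²
In cm²: 2.01337 / 0.0001 = 20133.7 cm²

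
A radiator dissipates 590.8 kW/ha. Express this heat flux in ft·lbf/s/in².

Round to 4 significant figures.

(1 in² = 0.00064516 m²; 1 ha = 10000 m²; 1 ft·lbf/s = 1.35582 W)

0.02811 ft·lbf/s/in²

590.8 kW/ha × 1000 W/kW ÷ 10000 m²/ha = 59.08 W/m²
59.08 W/m² ÷ 1.35582 W/ft·lbf/s × 0.00064516 m²/in² = 0.0281129 ft·lbf/s/in²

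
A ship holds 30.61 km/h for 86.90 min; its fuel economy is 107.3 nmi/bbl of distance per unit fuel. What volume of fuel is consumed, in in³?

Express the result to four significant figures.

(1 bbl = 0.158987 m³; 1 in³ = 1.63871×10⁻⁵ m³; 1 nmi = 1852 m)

30.61 km/h → 8.50278 m/s
86.90 min → 5214 s
d = v × t = 8.50278 × 5214 = 44333.5 m
107.3 nmi/bbl → 1.24991×10⁶ m/m³
V = d / (distance per unit fuel) = 44333.5 / 1.24991×10⁶ = 0.0354694 m³
In in³: 0.0354694 / 1.63871×10⁻⁵ = 2164.47 in³

2164 in³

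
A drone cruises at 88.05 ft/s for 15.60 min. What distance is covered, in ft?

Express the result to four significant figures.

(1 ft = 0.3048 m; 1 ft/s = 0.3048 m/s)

8.241×10⁴ ft

88.05 ft/s × 0.3048 → 26.8376 m/s
15.60 min × 60 → 936 s
d = v × t = 26.8376 m/s × 936 s = 25120 m
25120 m ÷ (0.3048 m/ft) = 82414.7 ft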